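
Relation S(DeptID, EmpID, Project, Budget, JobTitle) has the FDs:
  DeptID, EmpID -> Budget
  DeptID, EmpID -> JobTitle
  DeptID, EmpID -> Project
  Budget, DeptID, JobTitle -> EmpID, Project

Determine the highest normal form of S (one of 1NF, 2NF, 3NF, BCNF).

Candidate keys: {Budget, DeptID, JobTitle}, {DeptID, EmpID}. Prime attributes: {Budget, DeptID, EmpID, JobTitle}.
The left-hand side of every FD is a superkey, so BCNF is satisfied.

BCNF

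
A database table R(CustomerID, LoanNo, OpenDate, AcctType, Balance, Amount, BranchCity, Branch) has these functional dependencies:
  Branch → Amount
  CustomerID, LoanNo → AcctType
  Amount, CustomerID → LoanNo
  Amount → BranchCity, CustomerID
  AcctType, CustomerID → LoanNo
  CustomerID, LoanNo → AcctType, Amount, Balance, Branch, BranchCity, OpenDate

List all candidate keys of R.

{AcctType, CustomerID}, {Amount}, {Branch}, {CustomerID, LoanNo}

{Amount} is a candidate key since {Amount}⁺ = {AcctType, Amount, Balance, Branch, BranchCity, CustomerID, LoanNo, OpenDate} covers every attribute.
{Branch} is a candidate key since {Branch}⁺ = {AcctType, Amount, Balance, Branch, BranchCity, CustomerID, LoanNo, OpenDate} covers every attribute.
{AcctType, CustomerID} is a candidate key since {AcctType, CustomerID}⁺ = {AcctType, Amount, Balance, Branch, BranchCity, CustomerID, LoanNo, OpenDate} covers every attribute.
{CustomerID, LoanNo} is a candidate key since {CustomerID, LoanNo}⁺ = {AcctType, Amount, Balance, Branch, BranchCity, CustomerID, LoanNo, OpenDate} covers every attribute.
Any other superkey properly contains one of these, so there are no further candidate keys.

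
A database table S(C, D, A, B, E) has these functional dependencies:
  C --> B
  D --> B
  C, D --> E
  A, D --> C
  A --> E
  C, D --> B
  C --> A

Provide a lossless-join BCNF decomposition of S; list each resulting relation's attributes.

{A, B, C}; {A, E}; {C, D}

Candidate keys of the original relation: {A, D}, {C, D}.
{A, B, C, D, E}: {C} determines {A, B, C, E} here but is not a superkey — split on C --> A, B, E, giving {A, B, C, E} and {C, D}.
{A, B, C, E}: {A} determines {A, E} here but is not a superkey — split on A --> E, giving {A, E} and {A, B, C}.
{A, E} is in BCNF.
{A, B, C} is in BCNF.
{C, D} is in BCNF.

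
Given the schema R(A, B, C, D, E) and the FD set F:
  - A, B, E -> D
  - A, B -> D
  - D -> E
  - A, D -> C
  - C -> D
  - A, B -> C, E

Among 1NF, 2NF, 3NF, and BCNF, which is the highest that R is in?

2NF

Candidate key: {A, B}. Prime attributes: {A, B}.
D -> E: {D}⁺ = {D, E}, which is not all of the attributes, so the left side is not a superkey — BCNF is violated.
D -> E has non-prime {E} on the right and a non-superkey on the left, so 3NF fails.
No proper subset of a key has a non-prime attribute in its closure, so there is no partial dependency; 2NF holds.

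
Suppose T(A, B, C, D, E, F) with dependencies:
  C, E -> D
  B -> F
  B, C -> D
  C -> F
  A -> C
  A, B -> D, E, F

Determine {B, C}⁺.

Start with {B, C}.
B -> F applies; add {F} → now {B, C, F}.
B, C -> D applies; add {D} → now {B, C, D, F}.
No further FD applies.

{B, C, D, F}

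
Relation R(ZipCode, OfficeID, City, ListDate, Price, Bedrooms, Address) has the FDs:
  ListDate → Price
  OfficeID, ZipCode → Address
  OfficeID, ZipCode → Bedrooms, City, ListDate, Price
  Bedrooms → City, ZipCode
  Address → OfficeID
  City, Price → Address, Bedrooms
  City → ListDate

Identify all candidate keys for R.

{Address, ZipCode}, {Bedrooms}, {City}, {OfficeID, ZipCode}

{Bedrooms} is a candidate key since {Bedrooms}⁺ = {Address, Bedrooms, City, ListDate, OfficeID, Price, ZipCode} covers every attribute.
{City} is a candidate key since {City}⁺ = {Address, Bedrooms, City, ListDate, OfficeID, Price, ZipCode} covers every attribute.
{Address, ZipCode} is a candidate key since {Address, ZipCode}⁺ = {Address, Bedrooms, City, ListDate, OfficeID, Price, ZipCode} covers every attribute.
{OfficeID, ZipCode} is a candidate key since {OfficeID, ZipCode}⁺ = {Address, Bedrooms, City, ListDate, OfficeID, Price, ZipCode} covers every attribute.
These are minimal and exhaustive — every other superkey contains one of them.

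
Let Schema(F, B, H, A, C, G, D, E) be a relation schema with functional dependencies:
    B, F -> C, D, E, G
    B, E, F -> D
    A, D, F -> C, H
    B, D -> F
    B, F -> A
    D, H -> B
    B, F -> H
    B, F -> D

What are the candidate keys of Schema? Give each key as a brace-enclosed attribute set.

{A, D, F}, {B, D}, {B, F}, {D, H}

{B, D}⁺ = {A, B, C, D, E, F, G, H} — all of the relation — so {B, D} is a candidate key.
{B, F}⁺ = {A, B, C, D, E, F, G, H} — all of the relation — so {B, F} is a candidate key.
{D, H}⁺ = {A, B, C, D, E, F, G, H} — all of the relation — so {D, H} is a candidate key.
{A, D, F}⁺ = {A, B, C, D, E, F, G, H} — all of the relation — so {A, D, F} is a candidate key.
These are minimal and exhaustive — every other superkey contains one of them.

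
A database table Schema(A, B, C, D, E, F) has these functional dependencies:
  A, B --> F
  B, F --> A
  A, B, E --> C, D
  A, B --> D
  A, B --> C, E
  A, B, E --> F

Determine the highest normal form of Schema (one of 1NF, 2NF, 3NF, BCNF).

BCNF

Candidate keys: {A, B}, {B, F}. Prime attributes: {A, B, F}.
Every FD has a superkey on the left, so the relation is in BCNF.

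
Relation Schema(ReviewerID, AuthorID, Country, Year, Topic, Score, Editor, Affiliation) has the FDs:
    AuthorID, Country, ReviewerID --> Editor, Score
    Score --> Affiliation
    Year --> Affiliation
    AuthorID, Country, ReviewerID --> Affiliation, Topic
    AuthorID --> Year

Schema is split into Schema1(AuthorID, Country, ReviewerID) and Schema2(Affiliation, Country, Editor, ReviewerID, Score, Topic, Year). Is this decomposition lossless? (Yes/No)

Schema1 ∩ Schema2 = {Country, ReviewerID}; its closure under F is {Country, ReviewerID}.
Schema1 ⊄ {Country, ReviewerID} and Schema2 ⊄ {Country, ReviewerID}, so the split is lossy.

No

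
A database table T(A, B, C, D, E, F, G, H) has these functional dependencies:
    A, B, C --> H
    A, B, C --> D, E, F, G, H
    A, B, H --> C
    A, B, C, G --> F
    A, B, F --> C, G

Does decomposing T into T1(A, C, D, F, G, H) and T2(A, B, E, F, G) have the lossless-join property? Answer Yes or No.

No

Common attributes: {A, F, G}; their closure is {A, F, G}.
T1 ⊄ {A, F, G} and T2 ⊄ {A, F, G}, so the split is lossy.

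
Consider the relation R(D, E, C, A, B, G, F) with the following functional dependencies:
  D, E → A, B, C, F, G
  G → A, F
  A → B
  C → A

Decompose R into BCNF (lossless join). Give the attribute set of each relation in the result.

Candidate key of the original relation: {D, E}.
Within {A, B, C, D, E, F, G}: {G}⁺ ∩ {A, B, C, D, E, F, G} = {A, B, F, G}, not the whole set, so G → A, B, F violates BCNF; decompose into {A, B, F, G} and {C, D, E, G}.
Within {A, B, F, G}: {A}⁺ ∩ {A, B, F, G} = {A, B}, not the whole set, so A → B violates BCNF; decompose into {A, B} and {A, F, G}.
{A, B} has no BCNF violation.
{A, F, G} has no BCNF violation.
{C, D, E, G} has no BCNF violation.

{A, B}; {A, F, G}; {C, D, E, G}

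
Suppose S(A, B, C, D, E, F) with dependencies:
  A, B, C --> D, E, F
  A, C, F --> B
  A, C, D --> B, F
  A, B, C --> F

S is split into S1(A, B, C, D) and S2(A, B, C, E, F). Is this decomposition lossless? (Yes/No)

S1 ∩ S2 = {A, B, C}; its closure under F is {A, B, C, D, E, F}.
This includes all of S1, so the common attributes are a superkey of S1 — the join is lossless.

Yes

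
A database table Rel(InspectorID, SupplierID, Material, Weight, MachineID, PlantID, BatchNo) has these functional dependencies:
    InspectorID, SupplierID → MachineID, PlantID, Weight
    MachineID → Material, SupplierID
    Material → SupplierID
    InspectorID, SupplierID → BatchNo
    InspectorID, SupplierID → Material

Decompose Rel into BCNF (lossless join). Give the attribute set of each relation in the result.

Candidate keys of the original relation: {InspectorID, MachineID}, {InspectorID, Material}, {InspectorID, SupplierID}.
In {BatchNo, InspectorID, MachineID, Material, PlantID, SupplierID, Weight}, {MachineID} is not a superkey ({MachineID}⁺ restricted to this set is {MachineID, Material, SupplierID}), so split on MachineID → Material, SupplierID into {MachineID, Material, SupplierID} and {BatchNo, InspectorID, MachineID, PlantID, Weight}.
In {MachineID, Material, SupplierID}, {Material} is not a superkey ({Material}⁺ restricted to this set is {Material, SupplierID}), so split on Material → SupplierID into {Material, SupplierID} and {MachineID, Material}.
{Material, SupplierID} is in BCNF.
{MachineID, Material} is in BCNF.
{BatchNo, InspectorID, MachineID, PlantID, Weight} is in BCNF.

{BatchNo, InspectorID, MachineID, PlantID, Weight}; {MachineID, Material}; {Material, SupplierID}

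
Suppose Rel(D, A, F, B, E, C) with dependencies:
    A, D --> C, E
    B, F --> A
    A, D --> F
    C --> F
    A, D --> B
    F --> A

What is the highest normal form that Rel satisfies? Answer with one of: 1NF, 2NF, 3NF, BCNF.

3NF

Candidate keys: {A, D}, {C, D}, {D, F}. Prime attributes: {A, C, D, F}.
B, F --> A breaks BCNF: {B, F}⁺ = {A, B, F}, so {B, F} is not a superkey.
Since {A} ⊆ prime attributes and every other non-superkey FD also has a prime right side, the schema is in 3NF.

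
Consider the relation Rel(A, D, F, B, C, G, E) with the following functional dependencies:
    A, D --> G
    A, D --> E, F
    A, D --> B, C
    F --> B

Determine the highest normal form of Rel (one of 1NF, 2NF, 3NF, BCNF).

Candidate key: {A, D}. Prime attributes: {A, D}.
F --> B breaks BCNF: {F}⁺ = {B, F}, so {F} is not a superkey.
Because {B} is non-prime and the left side of F --> B is not a superkey, the relation is not in 3NF.
No non-prime attribute depends on a proper subset of any candidate key, so 2NF holds.

2NF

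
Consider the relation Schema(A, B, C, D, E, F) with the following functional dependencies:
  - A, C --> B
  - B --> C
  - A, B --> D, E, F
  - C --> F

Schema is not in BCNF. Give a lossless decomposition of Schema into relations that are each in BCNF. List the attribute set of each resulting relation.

Candidate keys of the original relation: {A, B}, {A, C}.
Within {A, B, C, D, E, F}: {B}⁺ ∩ {A, B, C, D, E, F} = {B, C, F}, not the whole set, so B --> C, F violates BCNF; decompose into {B, C, F} and {A, B, D, E}.
Within {B, C, F}: {C}⁺ ∩ {B, C, F} = {C, F}, not the whole set, so C --> F violates BCNF; decompose into {C, F} and {B, C}.
{C, F}: every determinant is a superkey — BCNF.
{B, C}: every determinant is a superkey — BCNF.
{A, B, D, E}: every determinant is a superkey — BCNF.

{A, B, D, E}; {B, C}; {C, F}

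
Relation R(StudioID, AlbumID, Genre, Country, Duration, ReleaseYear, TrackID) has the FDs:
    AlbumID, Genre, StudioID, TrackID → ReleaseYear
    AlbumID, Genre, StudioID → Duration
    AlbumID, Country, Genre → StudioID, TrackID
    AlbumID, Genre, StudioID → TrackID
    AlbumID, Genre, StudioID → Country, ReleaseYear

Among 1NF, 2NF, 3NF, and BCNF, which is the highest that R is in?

Candidate keys: {AlbumID, Country, Genre}, {AlbumID, Genre, StudioID}. Prime attributes: {AlbumID, Country, Genre, StudioID}.
Each dependency's left side is a superkey — BCNF holds.

BCNF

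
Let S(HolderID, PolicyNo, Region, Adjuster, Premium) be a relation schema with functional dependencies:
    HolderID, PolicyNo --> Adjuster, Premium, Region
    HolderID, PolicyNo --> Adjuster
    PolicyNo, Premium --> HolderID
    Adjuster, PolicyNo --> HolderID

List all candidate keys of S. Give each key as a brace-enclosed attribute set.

{Adjuster, PolicyNo}, {HolderID, PolicyNo}, {PolicyNo, Premium}

No FD produces {PolicyNo}, so it must be in every candidate key.
{Adjuster, PolicyNo} is a candidate key since {Adjuster, PolicyNo}⁺ = {Adjuster, HolderID, PolicyNo, Premium, Region} covers every attribute.
{HolderID, PolicyNo} is a candidate key since {HolderID, PolicyNo}⁺ = {Adjuster, HolderID, PolicyNo, Premium, Region} covers every attribute.
{PolicyNo, Premium} is a candidate key since {PolicyNo, Premium}⁺ = {Adjuster, HolderID, PolicyNo, Premium, Region} covers every attribute.
These are minimal and exhaustive — every other superkey contains one of them.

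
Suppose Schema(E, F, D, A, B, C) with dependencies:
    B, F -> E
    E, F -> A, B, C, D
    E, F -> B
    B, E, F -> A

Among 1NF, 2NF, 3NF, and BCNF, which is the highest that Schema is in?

Candidate keys: {B, F}, {E, F}. Prime attributes: {B, E, F}.
Every FD has a superkey on the left, so the relation is in BCNF.

BCNF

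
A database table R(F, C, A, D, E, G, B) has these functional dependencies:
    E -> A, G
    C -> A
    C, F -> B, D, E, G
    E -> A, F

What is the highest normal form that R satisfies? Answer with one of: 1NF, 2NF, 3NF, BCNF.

Candidate keys: {C, E}, {C, F}. Prime attributes: {C, E, F}.
E -> A, G: {E}⁺ = {A, E, F, G}, which is not all of the attributes, so the left side is not a superkey — BCNF is violated.
E -> A, G has non-prime {A, G} on the right and a non-superkey on the left, so 3NF fails.
Since {C} ⊂ {C, E} and {C}⁺ ⊇ {A} with {A} non-prime, there is a partial dependency; 2NF fails.

1NF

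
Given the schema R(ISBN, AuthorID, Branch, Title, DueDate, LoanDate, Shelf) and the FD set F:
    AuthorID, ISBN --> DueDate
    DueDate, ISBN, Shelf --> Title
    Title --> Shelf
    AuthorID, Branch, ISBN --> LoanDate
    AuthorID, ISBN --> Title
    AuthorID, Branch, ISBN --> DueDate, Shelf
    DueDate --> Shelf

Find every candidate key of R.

Attributes never on any right-hand side: {AuthorID, Branch, ISBN} — every candidate key must contain all of them.
{AuthorID, Branch, ISBN}⁺ = {AuthorID, Branch, DueDate, ISBN, LoanDate, Shelf, Title}, which is every attribute, so {AuthorID, Branch, ISBN} is a candidate key.
No other minimal set has full closure, so this is the only candidate key.

{AuthorID, Branch, ISBN}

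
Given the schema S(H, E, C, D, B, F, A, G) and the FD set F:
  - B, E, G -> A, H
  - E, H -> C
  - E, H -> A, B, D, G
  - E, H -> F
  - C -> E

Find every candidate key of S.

{B, C, G}, {B, E, G}, {C, H}, {E, H}

{C, H}⁺ = {A, B, C, D, E, F, G, H} — all of the relation — so {C, H} is a candidate key.
{E, H}⁺ = {A, B, C, D, E, F, G, H} — all of the relation — so {E, H} is a candidate key.
{B, C, G}⁺ = {A, B, C, D, E, F, G, H} — all of the relation — so {B, C, G} is a candidate key.
{B, E, G}⁺ = {A, B, C, D, E, F, G, H} — all of the relation — so {B, E, G} is a candidate key.
These are minimal and exhaustive — every other superkey contains one of them.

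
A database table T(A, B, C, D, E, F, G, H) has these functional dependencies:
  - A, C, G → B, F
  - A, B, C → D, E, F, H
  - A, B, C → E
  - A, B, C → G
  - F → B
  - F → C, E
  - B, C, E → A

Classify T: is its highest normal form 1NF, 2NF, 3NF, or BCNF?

Candidate keys: {A, B, C}, {A, C, G}, {B, C, E}, {F}. Prime attributes: {A, B, C, E, F, G}.
Every FD has a superkey on the left, so the relation is in BCNF.

BCNF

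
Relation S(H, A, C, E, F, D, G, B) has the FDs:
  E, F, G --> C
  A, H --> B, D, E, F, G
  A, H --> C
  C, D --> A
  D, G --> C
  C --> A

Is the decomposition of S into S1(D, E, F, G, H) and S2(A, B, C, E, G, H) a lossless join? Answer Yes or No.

No

Common attributes: {E, G, H}; their closure is {E, G, H}.
The closure covers neither S1 nor S2 entirely; the join is not lossless.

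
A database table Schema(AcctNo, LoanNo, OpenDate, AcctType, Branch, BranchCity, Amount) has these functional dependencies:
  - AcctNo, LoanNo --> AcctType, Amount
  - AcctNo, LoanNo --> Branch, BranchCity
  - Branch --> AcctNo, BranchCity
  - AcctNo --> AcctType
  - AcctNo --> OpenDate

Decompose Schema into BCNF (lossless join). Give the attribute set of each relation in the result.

Candidate keys of the original relation: {AcctNo, LoanNo}, {Branch, LoanNo}.
Within {AcctNo, AcctType, Amount, Branch, BranchCity, LoanNo, OpenDate}: {Branch}⁺ ∩ {AcctNo, AcctType, Amount, Branch, BranchCity, LoanNo, OpenDate} = {AcctNo, AcctType, Branch, BranchCity, OpenDate}, not the whole set, so Branch --> AcctNo, AcctType, BranchCity, OpenDate violates BCNF; decompose into {AcctNo, AcctType, Branch, BranchCity, OpenDate} and {Amount, Branch, LoanNo}.
Within {AcctNo, AcctType, Branch, BranchCity, OpenDate}: {AcctNo}⁺ ∩ {AcctNo, AcctType, Branch, BranchCity, OpenDate} = {AcctNo, AcctType, OpenDate}, not the whole set, so AcctNo --> AcctType, OpenDate violates BCNF; decompose into {AcctNo, AcctType, OpenDate} and {AcctNo, Branch, BranchCity}.
{AcctNo, AcctType, OpenDate} has no BCNF violation.
{AcctNo, Branch, BranchCity} has no BCNF violation.
{Amount, Branch, LoanNo} has no BCNF violation.

{AcctNo, AcctType, OpenDate}; {AcctNo, Branch, BranchCity}; {Amount, Branch, LoanNo}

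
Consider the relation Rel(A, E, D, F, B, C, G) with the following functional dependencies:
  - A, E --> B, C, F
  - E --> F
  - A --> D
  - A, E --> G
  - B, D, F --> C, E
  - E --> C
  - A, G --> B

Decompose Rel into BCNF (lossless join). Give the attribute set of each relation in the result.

Candidate keys of the original relation: {A, B, F}, {A, E}, {A, F, G}.
In {A, B, C, D, E, F, G}, {E} is not a superkey ({E}⁺ restricted to this set is {C, E, F}), so split on E --> C, F into {C, E, F} and {A, B, D, E, G}.
{C, E, F}: every determinant is a superkey — BCNF.
In {A, B, D, E, G}, {A} is not a superkey ({A}⁺ restricted to this set is {A, D}), so split on A --> D into {A, D} and {A, B, E, G}.
{A, D}: every determinant is a superkey — BCNF.
In {A, B, E, G}, {A, G} is not a superkey ({A, G}⁺ restricted to this set is {A, B, G}), so split on A, G --> B into {A, B, G} and {A, E, G}.
{A, B, G}: every determinant is a superkey — BCNF.
{A, E, G}: every determinant is a superkey — BCNF.

{A, B, G}; {A, D}; {A, E, G}; {C, E, F}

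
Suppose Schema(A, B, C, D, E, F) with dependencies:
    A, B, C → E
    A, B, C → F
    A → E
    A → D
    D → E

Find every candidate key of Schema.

No FD produces {A, B, C}, so they must be in every candidate key.
{A, B, C}⁺ = {A, B, C, D, E, F} — all of the relation — so {A, B, C} is a candidate key.
No smaller or unrelated set reaches every attribute, so there are no other keys.

{A, B, C}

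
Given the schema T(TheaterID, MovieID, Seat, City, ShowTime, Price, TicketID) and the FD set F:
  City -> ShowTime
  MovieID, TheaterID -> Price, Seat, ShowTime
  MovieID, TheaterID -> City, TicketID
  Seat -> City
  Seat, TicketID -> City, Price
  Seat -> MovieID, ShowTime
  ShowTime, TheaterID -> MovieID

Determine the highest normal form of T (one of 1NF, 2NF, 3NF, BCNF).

Candidate keys: {City, TheaterID}, {MovieID, TheaterID}, {Seat, TheaterID}, {ShowTime, TheaterID}. Prime attributes: {City, MovieID, Seat, ShowTime, TheaterID}.
City -> ShowTime breaks BCNF: {City}⁺ = {City, ShowTime}, so {City} is not a superkey.
Because {Price} is non-prime and the left side of Seat, TicketID -> City, Price is not a superkey, the relation is not in 3NF.
No non-prime attribute depends on a proper subset of any candidate key, so 2NF holds.

2NF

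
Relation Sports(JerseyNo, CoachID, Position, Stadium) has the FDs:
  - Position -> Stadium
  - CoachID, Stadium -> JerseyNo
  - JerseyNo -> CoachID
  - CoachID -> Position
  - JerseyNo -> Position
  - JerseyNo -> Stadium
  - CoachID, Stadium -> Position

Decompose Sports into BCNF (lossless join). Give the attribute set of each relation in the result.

Candidate keys of the original relation: {CoachID}, {JerseyNo}.
Within {CoachID, JerseyNo, Position, Stadium}: {Position}⁺ ∩ {CoachID, JerseyNo, Position, Stadium} = {Position, Stadium}, not the whole set, so Position -> Stadium violates BCNF; decompose into {Position, Stadium} and {CoachID, JerseyNo, Position}.
{Position, Stadium} has no BCNF violation.
{CoachID, JerseyNo, Position} has no BCNF violation.

{CoachID, JerseyNo, Position}; {Position, Stadium}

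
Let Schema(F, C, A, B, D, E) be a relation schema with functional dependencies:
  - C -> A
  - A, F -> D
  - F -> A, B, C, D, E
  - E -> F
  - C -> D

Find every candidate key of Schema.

{E}⁺ = {A, B, C, D, E, F} — all of the relation — so {E} is a candidate key.
{F}⁺ = {A, B, C, D, E, F} — all of the relation — so {F} is a candidate key.
Any other superkey properly contains one of these, so there are no further candidate keys.

{E}, {F}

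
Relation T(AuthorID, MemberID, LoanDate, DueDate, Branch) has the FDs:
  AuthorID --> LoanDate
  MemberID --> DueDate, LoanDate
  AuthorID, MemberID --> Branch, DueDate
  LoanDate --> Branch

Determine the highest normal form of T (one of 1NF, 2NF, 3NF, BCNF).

Candidate key: {AuthorID, MemberID}. Prime attributes: {AuthorID, MemberID}.
AuthorID --> LoanDate breaks BCNF: {AuthorID}⁺ = {AuthorID, Branch, LoanDate}, so {AuthorID} is not a superkey.
AuthorID --> LoanDate has non-prime {LoanDate} on the right and a non-superkey on the left, so 3NF fails.
{AuthorID} is a proper subset of the key {AuthorID, MemberID}, and {AuthorID}⁺ contains the non-prime attributes {Branch, LoanDate} — a partial dependency, so 2NF is violated.

1NF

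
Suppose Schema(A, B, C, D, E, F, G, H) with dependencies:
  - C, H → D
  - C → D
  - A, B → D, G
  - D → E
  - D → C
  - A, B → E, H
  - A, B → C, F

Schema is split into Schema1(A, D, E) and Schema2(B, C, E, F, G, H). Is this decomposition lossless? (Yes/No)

Common attributes: {E}; their closure is {E}.
The closure covers neither Schema1 nor Schema2 entirely; the join is not lossless.

No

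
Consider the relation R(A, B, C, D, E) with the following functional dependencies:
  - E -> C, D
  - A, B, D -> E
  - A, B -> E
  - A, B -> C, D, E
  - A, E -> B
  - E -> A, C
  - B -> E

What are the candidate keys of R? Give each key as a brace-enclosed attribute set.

Closure of {B} is {A, B, C, D, E}, the whole schema; {B} is a candidate key.
Closure of {E} is {A, B, C, D, E}, the whole schema; {E} is a candidate key.
Any other superkey properly contains one of these, so there are no further candidate keys.

{B}, {E}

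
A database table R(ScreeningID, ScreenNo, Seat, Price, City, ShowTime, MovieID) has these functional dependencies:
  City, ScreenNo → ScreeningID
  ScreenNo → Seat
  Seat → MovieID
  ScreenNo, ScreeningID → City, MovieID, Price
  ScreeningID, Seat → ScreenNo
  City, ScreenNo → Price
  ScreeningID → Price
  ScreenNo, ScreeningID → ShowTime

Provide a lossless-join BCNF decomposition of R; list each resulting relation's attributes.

Candidate keys of the original relation: {City, ScreenNo}, {ScreenNo, ScreeningID}, {ScreeningID, Seat}.
Within {City, MovieID, Price, ScreenNo, ScreeningID, Seat, ShowTime}: {ScreenNo}⁺ ∩ {City, MovieID, Price, ScreenNo, ScreeningID, Seat, ShowTime} = {MovieID, ScreenNo, Seat}, not the whole set, so ScreenNo → MovieID, Seat violates BCNF; decompose into {MovieID, ScreenNo, Seat} and {City, Price, ScreenNo, ScreeningID, ShowTime}.
Within {MovieID, ScreenNo, Seat}: {Seat}⁺ ∩ {MovieID, ScreenNo, Seat} = {MovieID, Seat}, not the whole set, so Seat → MovieID violates BCNF; decompose into {MovieID, Seat} and {ScreenNo, Seat}.
{MovieID, Seat}: every determinant is a superkey — BCNF.
{ScreenNo, Seat}: every determinant is a superkey — BCNF.
Within {City, Price, ScreenNo, ScreeningID, ShowTime}: {ScreeningID}⁺ ∩ {City, Price, ScreenNo, ScreeningID, ShowTime} = {Price, ScreeningID}, not the whole set, so ScreeningID → Price violates BCNF; decompose into {Price, ScreeningID} and {City, ScreenNo, ScreeningID, ShowTime}.
{Price, ScreeningID}: every determinant is a superkey — BCNF.
{City, ScreenNo, ScreeningID, ShowTime}: every determinant is a superkey — BCNF.

{City, ScreenNo, ScreeningID, ShowTime}; {MovieID, Seat}; {Price, ScreeningID}; {ScreenNo, Seat}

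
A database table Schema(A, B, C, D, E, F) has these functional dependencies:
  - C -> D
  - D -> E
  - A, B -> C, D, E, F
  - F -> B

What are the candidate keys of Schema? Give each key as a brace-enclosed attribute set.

{A, B}, {A, F}

Attributes never on any right-hand side: {A} — every candidate key must contain it.
{A, B}⁺ = {A, B, C, D, E, F}, which is every attribute, so {A, B} is a candidate key.
{A, F}⁺ = {A, B, C, D, E, F}, which is every attribute, so {A, F} is a candidate key.
Any other superkey properly contains one of these, so there are no further candidate keys.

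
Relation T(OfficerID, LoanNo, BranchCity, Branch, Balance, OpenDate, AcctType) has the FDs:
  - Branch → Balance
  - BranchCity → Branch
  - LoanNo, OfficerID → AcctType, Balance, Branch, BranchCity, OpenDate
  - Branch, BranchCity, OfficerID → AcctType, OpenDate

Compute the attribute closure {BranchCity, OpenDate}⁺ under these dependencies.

Start with {BranchCity, OpenDate}.
BranchCity → Branch applies; add {Branch} → now {Branch, BranchCity, OpenDate}.
Branch → Balance applies; add {Balance} → now {Balance, Branch, BranchCity, OpenDate}.
No further FD applies.

{Balance, Branch, BranchCity, OpenDate}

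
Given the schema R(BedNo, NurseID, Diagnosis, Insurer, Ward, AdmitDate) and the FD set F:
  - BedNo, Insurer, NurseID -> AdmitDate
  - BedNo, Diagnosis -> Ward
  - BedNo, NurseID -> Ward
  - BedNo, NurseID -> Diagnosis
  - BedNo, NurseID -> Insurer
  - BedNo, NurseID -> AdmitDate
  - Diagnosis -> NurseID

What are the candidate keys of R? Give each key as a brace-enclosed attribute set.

{BedNo, Diagnosis}, {BedNo, NurseID}

Attributes never on any right-hand side: {BedNo} — every candidate key must contain it.
{BedNo, Diagnosis}⁺ = {AdmitDate, BedNo, Diagnosis, Insurer, NurseID, Ward} — all of the relation — so {BedNo, Diagnosis} is a candidate key.
{BedNo, NurseID}⁺ = {AdmitDate, BedNo, Diagnosis, Insurer, NurseID, Ward} — all of the relation — so {BedNo, NurseID} is a candidate key.
These are minimal and exhaustive — every other superkey contains one of them.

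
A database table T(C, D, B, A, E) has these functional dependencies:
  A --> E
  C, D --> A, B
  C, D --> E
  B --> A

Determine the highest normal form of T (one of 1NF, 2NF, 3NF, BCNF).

2NF

Candidate key: {C, D}. Prime attributes: {C, D}.
A --> E: {A}⁺ = {A, E}, which is not all of the attributes, so the left side is not a superkey — BCNF is violated.
Because {E} is non-prime and the left side of A --> E is not a superkey, the relation is not in 3NF.
No proper subset of a key has a non-prime attribute in its closure, so there is no partial dependency; 2NF holds.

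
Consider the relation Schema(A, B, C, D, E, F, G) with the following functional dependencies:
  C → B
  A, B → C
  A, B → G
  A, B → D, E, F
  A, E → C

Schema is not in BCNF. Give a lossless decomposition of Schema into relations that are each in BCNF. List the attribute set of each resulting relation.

Candidate keys of the original relation: {A, B}, {A, C}, {A, E}.
{A, B, C, D, E, F, G}: {C} determines {B, C} here but is not a superkey — split on C → B, giving {B, C} and {A, C, D, E, F, G}.
{B, C}: every determinant is a superkey — BCNF.
{A, C, D, E, F, G}: every determinant is a superkey — BCNF.

{A, C, D, E, F, G}; {B, C}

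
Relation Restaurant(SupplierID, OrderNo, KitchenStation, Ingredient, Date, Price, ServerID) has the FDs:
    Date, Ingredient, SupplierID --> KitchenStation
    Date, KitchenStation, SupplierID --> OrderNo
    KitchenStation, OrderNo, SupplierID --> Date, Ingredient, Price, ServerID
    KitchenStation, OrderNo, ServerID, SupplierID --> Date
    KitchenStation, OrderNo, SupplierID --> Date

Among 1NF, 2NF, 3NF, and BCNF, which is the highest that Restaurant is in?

BCNF

Candidate keys: {Date, Ingredient, SupplierID}, {Date, KitchenStation, SupplierID}, {KitchenStation, OrderNo, SupplierID}. Prime attributes: {Date, Ingredient, KitchenStation, OrderNo, SupplierID}.
Every FD has a superkey on the left, so the relation is in BCNF.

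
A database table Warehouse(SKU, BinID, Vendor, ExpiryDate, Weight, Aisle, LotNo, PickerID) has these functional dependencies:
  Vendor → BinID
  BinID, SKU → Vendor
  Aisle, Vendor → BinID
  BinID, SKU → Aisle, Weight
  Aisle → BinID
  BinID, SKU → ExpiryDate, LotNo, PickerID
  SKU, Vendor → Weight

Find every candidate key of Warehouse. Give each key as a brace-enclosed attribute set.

Attributes never on any right-hand side: {SKU} — every candidate key must contain it.
{Aisle, SKU}⁺ = {Aisle, BinID, ExpiryDate, LotNo, PickerID, SKU, Vendor, Weight}, which is every attribute, so {Aisle, SKU} is a candidate key.
{BinID, SKU}⁺ = {Aisle, BinID, ExpiryDate, LotNo, PickerID, SKU, Vendor, Weight}, which is every attribute, so {BinID, SKU} is a candidate key.
{SKU, Vendor}⁺ = {Aisle, BinID, ExpiryDate, LotNo, PickerID, SKU, Vendor, Weight}, which is every attribute, so {SKU, Vendor} is a candidate key.
These are minimal and exhaustive — every other superkey contains one of them.

{Aisle, SKU}, {BinID, SKU}, {SKU, Vendor}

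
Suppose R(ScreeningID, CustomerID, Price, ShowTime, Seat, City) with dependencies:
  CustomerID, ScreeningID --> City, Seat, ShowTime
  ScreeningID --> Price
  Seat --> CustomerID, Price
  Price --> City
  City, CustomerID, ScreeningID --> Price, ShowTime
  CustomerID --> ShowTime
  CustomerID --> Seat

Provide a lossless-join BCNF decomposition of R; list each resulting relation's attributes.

Candidate keys of the original relation: {CustomerID, ScreeningID}, {ScreeningID, Seat}.
In {City, CustomerID, Price, ScreeningID, Seat, ShowTime}, {ScreeningID} is not a superkey ({ScreeningID}⁺ restricted to this set is {City, Price, ScreeningID}), so split on ScreeningID --> City, Price into {City, Price, ScreeningID} and {CustomerID, ScreeningID, Seat, ShowTime}.
In {City, Price, ScreeningID}, {Price} is not a superkey ({Price}⁺ restricted to this set is {City, Price}), so split on Price --> City into {City, Price} and {Price, ScreeningID}.
{City, Price}: every determinant is a superkey — BCNF.
{Price, ScreeningID}: every determinant is a superkey — BCNF.
In {CustomerID, ScreeningID, Seat, ShowTime}, {Seat} is not a superkey ({Seat}⁺ restricted to this set is {CustomerID, Seat, ShowTime}), so split on Seat --> CustomerID, ShowTime into {CustomerID, Seat, ShowTime} and {ScreeningID, Seat}.
{CustomerID, Seat, ShowTime}: every determinant is a superkey — BCNF.
{ScreeningID, Seat}: every determinant is a superkey — BCNF.

{City, Price}; {CustomerID, Seat, ShowTime}; {Price, ScreeningID}; {ScreeningID, Seat}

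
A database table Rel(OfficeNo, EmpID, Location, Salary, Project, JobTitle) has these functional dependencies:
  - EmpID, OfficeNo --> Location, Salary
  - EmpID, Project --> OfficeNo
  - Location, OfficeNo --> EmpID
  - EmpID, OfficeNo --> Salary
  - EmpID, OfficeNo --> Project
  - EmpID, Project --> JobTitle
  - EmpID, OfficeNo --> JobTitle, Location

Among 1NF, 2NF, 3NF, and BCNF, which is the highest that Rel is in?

Candidate keys: {EmpID, OfficeNo}, {EmpID, Project}, {Location, OfficeNo}. Prime attributes: {EmpID, Location, OfficeNo, Project}.
Each dependency's left side is a superkey — BCNF holds.

BCNF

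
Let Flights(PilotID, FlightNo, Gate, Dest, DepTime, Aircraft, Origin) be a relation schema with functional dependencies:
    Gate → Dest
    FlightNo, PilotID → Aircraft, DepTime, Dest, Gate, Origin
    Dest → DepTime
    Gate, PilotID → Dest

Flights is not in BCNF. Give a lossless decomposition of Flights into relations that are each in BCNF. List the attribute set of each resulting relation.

{Aircraft, FlightNo, Gate, Origin, PilotID}; {DepTime, Dest}; {Dest, Gate}

Candidate key of the original relation: {FlightNo, PilotID}.
Within {Aircraft, DepTime, Dest, FlightNo, Gate, Origin, PilotID}: {Gate}⁺ ∩ {Aircraft, DepTime, Dest, FlightNo, Gate, Origin, PilotID} = {DepTime, Dest, Gate}, not the whole set, so Gate → DepTime, Dest violates BCNF; decompose into {DepTime, Dest, Gate} and {Aircraft, FlightNo, Gate, Origin, PilotID}.
Within {DepTime, Dest, Gate}: {Dest}⁺ ∩ {DepTime, Dest, Gate} = {DepTime, Dest}, not the whole set, so Dest → DepTime violates BCNF; decompose into {DepTime, Dest} and {Dest, Gate}.
{DepTime, Dest}: every determinant is a superkey — BCNF.
{Dest, Gate}: every determinant is a superkey — BCNF.
{Aircraft, FlightNo, Gate, Origin, PilotID}: every determinant is a superkey — BCNF.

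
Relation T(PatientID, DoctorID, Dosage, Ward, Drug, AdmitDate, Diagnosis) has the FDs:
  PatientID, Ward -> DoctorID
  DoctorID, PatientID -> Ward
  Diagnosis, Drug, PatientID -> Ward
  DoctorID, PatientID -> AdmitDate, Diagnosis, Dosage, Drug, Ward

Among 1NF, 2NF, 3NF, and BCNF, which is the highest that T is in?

Candidate keys: {Diagnosis, Drug, PatientID}, {DoctorID, PatientID}, {PatientID, Ward}. Prime attributes: {Diagnosis, DoctorID, Drug, PatientID, Ward}.
Every FD has a superkey on the left, so the relation is in BCNF.

BCNF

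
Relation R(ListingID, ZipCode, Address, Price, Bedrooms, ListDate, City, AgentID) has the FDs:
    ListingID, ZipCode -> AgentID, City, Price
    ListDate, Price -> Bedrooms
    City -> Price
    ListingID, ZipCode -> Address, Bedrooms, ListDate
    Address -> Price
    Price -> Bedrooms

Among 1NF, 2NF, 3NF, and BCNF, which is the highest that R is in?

Candidate key: {ListingID, ZipCode}. Prime attributes: {ListingID, ZipCode}.
ListDate, Price -> Bedrooms: {ListDate, Price}⁺ = {Bedrooms, ListDate, Price}, which is not all of the attributes, so the left side is not a superkey — BCNF is violated.
Because {Bedrooms} is non-prime and the left side of ListDate, Price -> Bedrooms is not a superkey, the relation is not in 3NF.
No non-prime attribute depends on a proper subset of any candidate key, so 2NF holds.

2NF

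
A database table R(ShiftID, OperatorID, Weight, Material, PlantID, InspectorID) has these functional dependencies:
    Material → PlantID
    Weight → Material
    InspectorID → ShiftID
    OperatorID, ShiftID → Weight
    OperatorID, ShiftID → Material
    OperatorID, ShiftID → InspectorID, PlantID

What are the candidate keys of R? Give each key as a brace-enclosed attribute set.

{InspectorID, OperatorID}, {OperatorID, ShiftID}

Attributes never on any right-hand side: {OperatorID} — every candidate key must contain it.
{InspectorID, OperatorID}⁺ = {InspectorID, Material, OperatorID, PlantID, ShiftID, Weight} — all of the relation — so {InspectorID, OperatorID} is a candidate key.
{OperatorID, ShiftID}⁺ = {InspectorID, Material, OperatorID, PlantID, ShiftID, Weight} — all of the relation — so {OperatorID, ShiftID} is a candidate key.
Any other superkey properly contains one of these, so there are no further candidate keys.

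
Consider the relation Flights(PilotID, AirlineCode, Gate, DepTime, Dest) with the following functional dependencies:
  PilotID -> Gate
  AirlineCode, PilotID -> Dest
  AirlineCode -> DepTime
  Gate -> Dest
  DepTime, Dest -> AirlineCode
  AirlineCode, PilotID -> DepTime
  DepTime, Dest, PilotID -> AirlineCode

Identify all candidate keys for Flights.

Attributes never on any right-hand side: {PilotID} — every candidate key must contain it.
Closure of {AirlineCode, PilotID} is {AirlineCode, DepTime, Dest, Gate, PilotID}, the whole schema; {AirlineCode, PilotID} is a candidate key.
Closure of {DepTime, PilotID} is {AirlineCode, DepTime, Dest, Gate, PilotID}, the whole schema; {DepTime, PilotID} is a candidate key.
These are minimal and exhaustive — every other superkey contains one of them.

{AirlineCode, PilotID}, {DepTime, PilotID}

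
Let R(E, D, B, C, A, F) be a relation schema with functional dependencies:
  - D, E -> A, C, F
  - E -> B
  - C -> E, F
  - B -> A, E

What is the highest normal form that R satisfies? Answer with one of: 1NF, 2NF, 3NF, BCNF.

Candidate keys: {B, D}, {C, D}, {D, E}. Prime attributes: {B, C, D, E}.
E -> B: {E}⁺ = {A, B, E}, which is not all of the attributes, so the left side is not a superkey — BCNF is violated.
Because {F} is non-prime and the left side of C -> E, F is not a superkey, the relation is not in 3NF.
{B} is a proper subset of the key {B, D}, and {B}⁺ contains the non-prime attribute {A} — a partial dependency, so 2NF is violated.

1NF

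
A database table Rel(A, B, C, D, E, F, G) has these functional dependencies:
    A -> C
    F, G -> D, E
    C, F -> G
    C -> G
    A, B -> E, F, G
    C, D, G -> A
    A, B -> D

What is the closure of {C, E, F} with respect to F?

Start with {C, E, F}.
C, F -> G applies; add {G} → now {C, E, F, G}.
F, G -> D, E applies; add {D} → now {C, D, E, F, G}.
C, D, G -> A applies; add {A} → now {A, C, D, E, F, G}.
No further FD applies.

{A, C, D, E, F, G}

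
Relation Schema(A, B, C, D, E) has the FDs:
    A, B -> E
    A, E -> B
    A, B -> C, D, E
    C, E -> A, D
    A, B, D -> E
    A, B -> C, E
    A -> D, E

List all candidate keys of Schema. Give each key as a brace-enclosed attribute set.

Closure of {A} is {A, B, C, D, E}, the whole schema; {A} is a candidate key.
Closure of {C, E} is {A, B, C, D, E}, the whole schema; {C, E} is a candidate key.
Any other superkey properly contains one of these, so there are no further candidate keys.

{A}, {C, E}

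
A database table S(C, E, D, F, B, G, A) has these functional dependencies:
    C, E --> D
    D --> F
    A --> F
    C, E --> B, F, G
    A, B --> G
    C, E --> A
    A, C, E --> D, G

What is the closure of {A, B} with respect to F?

Start with {A, B}.
A --> F applies; add {F} → now {A, B, F}.
A, B --> G applies; add {G} → now {A, B, F, G}.
No further FD applies.

{A, B, F, G}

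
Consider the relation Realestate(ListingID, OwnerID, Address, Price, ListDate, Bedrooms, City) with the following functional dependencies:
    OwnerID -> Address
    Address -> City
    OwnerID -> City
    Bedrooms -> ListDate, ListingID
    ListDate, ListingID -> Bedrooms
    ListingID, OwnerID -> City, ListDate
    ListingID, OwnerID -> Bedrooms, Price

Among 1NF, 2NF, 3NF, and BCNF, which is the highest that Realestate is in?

Candidate keys: {Bedrooms, OwnerID}, {ListingID, OwnerID}. Prime attributes: {Bedrooms, ListingID, OwnerID}.
For OwnerID -> Address we have {OwnerID}⁺ = {Address, City, OwnerID}; {OwnerID} is not a superkey, so BCNF fails.
OwnerID -> Address has non-prime {Address} on the right and a non-superkey on the left, so 3NF fails.
{Bedrooms} is a proper subset of the key {Bedrooms, OwnerID}, and {Bedrooms}⁺ contains the non-prime attribute {ListDate} — a partial dependency, so 2NF is violated.

1NF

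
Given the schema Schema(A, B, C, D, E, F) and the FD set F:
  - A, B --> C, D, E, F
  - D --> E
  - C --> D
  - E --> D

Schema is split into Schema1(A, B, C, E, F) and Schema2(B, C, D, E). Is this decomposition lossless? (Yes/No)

Schema1 ∩ Schema2 = {B, C, E}; its closure under F is {B, C, D, E}.
This includes all of Schema2, so the common attributes are a superkey of Schema2 — the join is lossless.

Yes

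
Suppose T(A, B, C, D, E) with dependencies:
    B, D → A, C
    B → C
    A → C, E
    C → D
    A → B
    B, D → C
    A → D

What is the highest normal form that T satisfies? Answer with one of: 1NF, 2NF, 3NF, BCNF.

Candidate keys: {A}, {B}. Prime attributes: {A, B}.
C → D: {C}⁺ = {C, D}, which is not all of the attributes, so the left side is not a superkey — BCNF is violated.
Because {D} is non-prime and the left side of C → D is not a superkey, the relation is not in 3NF.
With only single-attribute keys there can be no partial dependency, so 2NF holds.

2NF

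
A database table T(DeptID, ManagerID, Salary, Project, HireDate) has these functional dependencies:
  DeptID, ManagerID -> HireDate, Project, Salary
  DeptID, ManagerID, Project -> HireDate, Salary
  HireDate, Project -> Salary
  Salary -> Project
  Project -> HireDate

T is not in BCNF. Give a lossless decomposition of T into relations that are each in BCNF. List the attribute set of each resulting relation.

Candidate key of the original relation: {DeptID, ManagerID}.
In {DeptID, HireDate, ManagerID, Project, Salary}, {HireDate, Project} is not a superkey ({HireDate, Project}⁺ restricted to this set is {HireDate, Project, Salary}), so split on HireDate, Project -> Salary into {HireDate, Project, Salary} and {DeptID, HireDate, ManagerID, Project}.
{HireDate, Project, Salary}: every determinant is a superkey — BCNF.
In {DeptID, HireDate, ManagerID, Project}, {Project} is not a superkey ({Project}⁺ restricted to this set is {HireDate, Project}), so split on Project -> HireDate into {HireDate, Project} and {DeptID, ManagerID, Project}.
{HireDate, Project}: every determinant is a superkey — BCNF.
{DeptID, ManagerID, Project}: every determinant is a superkey — BCNF.

{DeptID, ManagerID, Project}; {HireDate, Project, Salary}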